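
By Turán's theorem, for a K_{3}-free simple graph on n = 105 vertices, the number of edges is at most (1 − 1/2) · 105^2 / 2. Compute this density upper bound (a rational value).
Turán density bound = (1/2) · 105^2/2 = 11025/4 ≈ 2756.25

Turán's theorem: ex(n, K_{r+1}) is achieved by the complete r-partite Turán graph T(n, r) with parts as balanced as possible, and is at most (1 − 1/r) · n^2/2. For r = 2, n = 105: the density bound is (1/2) · 11025/2 = 11025/4 ≈ 2756.25. The integer-valued extremum is e(T(105, 2)) = 2756, which is strictly less than the density bound 11025/4 since 2 ∤ 105 (the parts of T(105, 2) cannot all be equal).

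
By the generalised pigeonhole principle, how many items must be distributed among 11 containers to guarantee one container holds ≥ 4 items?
n = (4 − 1)·11 + 1 = 34

By the generalised pigeonhole principle, to guarantee some box contains ≥ r objects we need more than (r − 1) · k objects total. Threshold: n = (r − 1) · k + 1. With r = 4 and k = 11: n = 3 · 11 + 1 = 33 + 1 = 34. For n = 33 = 3 · 11, we can put exactly 3 objects in every box, avoiding 4 in any single one — so 34 is tight.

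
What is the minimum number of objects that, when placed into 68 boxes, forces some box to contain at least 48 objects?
n = (48 − 1)·68 + 1 = 3197

By the generalised pigeonhole principle, to guarantee some box contains ≥ r objects we need more than (r − 1) · k objects total. Threshold: n = (r − 1) · k + 1. With r = 48 and k = 68: n = 47 · 68 + 1 = 3196 + 1 = 3197. For n = 3196 = 47 · 68, we can put exactly 47 objects in every box, avoiding 48 in any single one — so 3197 is tight.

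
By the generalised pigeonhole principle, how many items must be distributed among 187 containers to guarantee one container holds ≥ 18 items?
n = (18 − 1)·187 + 1 = 3180

By the generalised pigeonhole principle, to guarantee some box contains ≥ r objects we need more than (r − 1) · k objects total. Threshold: n = (r − 1) · k + 1. With r = 18 and k = 187: n = 17 · 187 + 1 = 3179 + 1 = 3180. For n = 3179 = 17 · 187, we can put exactly 17 objects in every box, avoiding 18 in any single one — so 3180 is tight.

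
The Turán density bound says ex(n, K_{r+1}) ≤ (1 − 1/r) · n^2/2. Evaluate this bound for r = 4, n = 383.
Turán density bound = (3/4) · 383^2/2 = 440067/8 ≈ 55008.375

Turán's theorem: ex(n, K_{r+1}) is achieved by the complete r-partite Turán graph T(n, r) with parts as balanced as possible, and is at most (1 − 1/r) · n^2/2. For r = 4, n = 383: the density bound is (3/4) · 146689/2 = 440067/8 ≈ 55008.375. The integer-valued extremum is e(T(383, 4)) = 55008, which is strictly less than the density bound 440067/8 since 4 ∤ 383 (the parts of T(383, 4) cannot all be equal).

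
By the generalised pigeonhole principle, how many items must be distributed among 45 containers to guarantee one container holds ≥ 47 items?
n = (47 − 1)·45 + 1 = 2071

By the generalised pigeonhole principle, to guarantee some box contains ≥ r objects we need more than (r − 1) · k objects total. Threshold: n = (r − 1) · k + 1. With r = 47 and k = 45: n = 46 · 45 + 1 = 2070 + 1 = 2071. For n = 2070 = 46 · 45, we can put exactly 46 objects in every box, avoiding 47 in any single one — so 2071 is tight.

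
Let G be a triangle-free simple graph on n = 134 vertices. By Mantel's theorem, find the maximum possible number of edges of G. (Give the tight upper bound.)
ex(134, K_3) = ⌊134^2/4⌋ = 4489

Mantel (1907): a triangle-free graph on n vertices has at most ⌊n^2/4⌋ edges, with equality for the complete bipartite graph K_{⌊n/2⌋, ⌈n/2⌉}. For n = 134: ⌊134^2/4⌋ = ⌊17956/4⌋ = 4489. The extremal graph is K_{67, 67}, which has 67·67 = 4489 edges.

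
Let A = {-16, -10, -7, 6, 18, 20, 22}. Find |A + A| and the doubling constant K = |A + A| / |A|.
K = |A + A| / |A| = 26/7

Enumerate A + A = {a + b : a, b ∈ A}. With |A| = 7, there are |A|^2 = 49 ordered sum pairs; collecting distinct values, A + A = {-32, -26, -23, -20, -17, -14, -10, -4, -1, 2, 4, 6, 8, 10, 11, 12, 13, 15, 24, 26, 28, 36, 38, 40, 42, 44}, so |A + A| = 26. Thus K = 26/7. For comparison, the minimum possible |A + A| over all 7-element sets is 2·7 − 1 = 13 (so min K = 13/7), attained only by arithmetic progressions.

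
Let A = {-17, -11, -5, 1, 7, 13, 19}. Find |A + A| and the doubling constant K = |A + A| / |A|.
K = |A + A| / |A| = 13/7

Enumerate A + A = {a + b : a, b ∈ A}. With |A| = 7, there are |A|^2 = 49 ordered sum pairs; collecting distinct values, A + A = {-34, -28, -22, -16, -10, -4, 2, 8, 14, 20, 26, 32, 38}, so |A + A| = 13. Thus K = 13/7. Here |A + A| = 2|A| − 1 = 13, the minimum possible — so K = 13/7 is minimal, which holds iff A is an arithmetic progression.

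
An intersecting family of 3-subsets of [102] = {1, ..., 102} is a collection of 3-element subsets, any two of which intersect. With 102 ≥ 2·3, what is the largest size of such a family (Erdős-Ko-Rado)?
max |F| = C(101, 2) = 5050

The Erdős-Ko-Rado theorem states: for n ≥ 2k, an intersecting family of k-subsets of an n-element set has size at most C(n − 1, k − 1), with equality for 'star' families {A ⊆ [n] : |A| = k, i ∈ A} (fix an element i). For n = 102, k = 3: C(101, 2) = 5050.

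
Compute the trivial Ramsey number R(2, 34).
R(2, 34) = 34

R(2, k) = k for all k ≥ 2: in a 2-colouring of K_k, either some edge is red (a red K_2) or all edges are blue (a blue K_k). And K_{33} coloured all-blue has no blue K_34, so R(2, 34) > 33. Hence R(2, 34) = 34.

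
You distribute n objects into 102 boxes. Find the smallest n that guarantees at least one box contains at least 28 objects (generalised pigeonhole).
n = (28 − 1)·102 + 1 = 2755

By the generalised pigeonhole principle, to guarantee some box contains ≥ r objects we need more than (r − 1) · k objects total. Threshold: n = (r − 1) · k + 1. With r = 28 and k = 102: n = 27 · 102 + 1 = 2754 + 1 = 2755. For n = 2754 = 27 · 102, we can put exactly 27 objects in every box, avoiding 28 in any single one — so 2755 is tight.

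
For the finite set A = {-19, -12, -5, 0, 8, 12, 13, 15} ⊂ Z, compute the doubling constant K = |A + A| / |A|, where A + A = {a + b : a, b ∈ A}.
K = |A + A| / |A| = 31/8

Enumerate A + A = {a + b : a, b ∈ A}. With |A| = 8, there are |A|^2 = 64 ordered sum pairs; collecting distinct values, A + A = {-38, -31, -24, -19, -17, -12, -11, -10, -7, -6, -5, -4, 0, 1, 3, 7, 8, 10, 12, 13, 15, 16, 20, 21, 23, 24, 25, 26, 27, 28, 30}, so |A + A| = 31. Thus K = 31/8. For comparison, the minimum possible |A + A| over all 8-element sets is 2·8 − 1 = 15 (so min K = 15/8), attained only by arithmetic progressions.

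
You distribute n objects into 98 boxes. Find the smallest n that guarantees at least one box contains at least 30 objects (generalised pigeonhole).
n = (30 − 1)·98 + 1 = 2843

By the generalised pigeonhole principle, to guarantee some box contains ≥ r objects we need more than (r − 1) · k objects total. Threshold: n = (r − 1) · k + 1. With r = 30 and k = 98: n = 29 · 98 + 1 = 2842 + 1 = 2843. For n = 2842 = 29 · 98, we can put exactly 29 objects in every box, avoiding 30 in any single one — so 2843 is tight.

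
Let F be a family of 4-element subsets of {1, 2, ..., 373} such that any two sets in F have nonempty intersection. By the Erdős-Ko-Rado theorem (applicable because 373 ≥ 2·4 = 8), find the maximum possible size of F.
max |F| = C(372, 3) = 8510740

Erdős-Ko-Rado (1961): when n ≥ 2k, max |F| = C(n−1, k−1). The bound is attained by the star {A : i ∈ A} for any fixed i ∈ [n]. Here C(373−1, 4−1) = C(372, 3) = 8510740.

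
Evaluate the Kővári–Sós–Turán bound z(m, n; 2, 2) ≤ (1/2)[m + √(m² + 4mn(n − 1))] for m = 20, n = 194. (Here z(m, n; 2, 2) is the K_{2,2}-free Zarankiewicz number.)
z(20, 194; 2, 2) ≤ (1/2)[20 + √(20² + 4·20·194·193)] = (1/2)[20 + √2995760] = 875.4132

Kővári–Sós–Turán: let r_1, ..., r_20 be the row sums and z = Σ r_i the total number of 1s. Each pair of columns can share at most one row with both entries 1 (else a 2×2 all-ones block appears), so Σ_i C(r_i, 2) ≤ C(194, 2) = 18721. By convexity Σ_i C(r_i, 2) ≥ 20·C(z/20, 2) = z(z − 20)/(2·20), giving z² − 20z − 20·194·193 ≤ 0 and hence z ≤ (1/2)[20 + √(400 + 4·748840)] = (1/2)[20 + √2995760] ≈ (1/2)(20 + 1730.8264) = 875.4132.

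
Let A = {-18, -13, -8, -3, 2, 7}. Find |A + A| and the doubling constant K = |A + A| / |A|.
K = |A + A| / |A| = 11/6

Enumerate A + A = {a + b : a, b ∈ A}. With |A| = 6, there are |A|^2 = 36 ordered sum pairs; collecting distinct values, A + A = {-36, -31, -26, -21, -16, -11, -6, -1, 4, 9, 14}, so |A + A| = 11. Thus K = 11/6. Here |A + A| = 2|A| − 1 = 11, the minimum possible — so K = 11/6 is minimal, which holds iff A is an arithmetic progression.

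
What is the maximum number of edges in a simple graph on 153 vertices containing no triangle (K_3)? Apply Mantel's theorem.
ex(153, K_3) = ⌊153^2/4⌋ = 5852

Mantel (1907): a triangle-free graph on n vertices has at most ⌊n^2/4⌋ edges, with equality for the complete bipartite graph K_{⌊n/2⌋, ⌈n/2⌉}. For n = 153: ⌊153^2/4⌋ = ⌊23409/4⌋ = 5852. The extremal graph is K_{76, 77}, which has 76·77 = 5852 edges.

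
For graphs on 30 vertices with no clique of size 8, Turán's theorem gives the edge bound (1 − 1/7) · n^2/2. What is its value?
Turán density bound = (6/7) · 30^2/2 = 2700/7 ≈ 385.7143

Turán's theorem: ex(n, K_{r+1}) is achieved by the complete r-partite Turán graph T(n, r) with parts as balanced as possible, and is at most (1 − 1/r) · n^2/2. For r = 7, n = 30: the density bound is (6/7) · 900/2 = 2700/7 ≈ 385.7143. The integer-valued extremum is e(T(30, 7)) = 385, which is strictly less than the density bound 2700/7 since 7 ∤ 30 (the parts of T(30, 7) cannot all be equal).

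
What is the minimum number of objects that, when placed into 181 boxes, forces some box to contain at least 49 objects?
n = (49 − 1)·181 + 1 = 8689

By the generalised pigeonhole principle, to guarantee some box contains ≥ r objects we need more than (r − 1) · k objects total. Threshold: n = (r − 1) · k + 1. With r = 49 and k = 181: n = 48 · 181 + 1 = 8688 + 1 = 8689. For n = 8688 = 48 · 181, we can put exactly 48 objects in every box, avoiding 49 in any single one — so 8689 is tight.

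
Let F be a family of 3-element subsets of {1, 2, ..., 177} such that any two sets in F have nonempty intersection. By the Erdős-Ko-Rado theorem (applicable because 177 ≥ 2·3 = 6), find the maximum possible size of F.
max |F| = C(176, 2) = 15400

The Erdős-Ko-Rado theorem states: for n ≥ 2k, an intersecting family of k-subsets of an n-element set has size at most C(n − 1, k − 1), with equality for 'star' families {A ⊆ [n] : |A| = k, i ∈ A} (fix an element i). For n = 177, k = 3: C(176, 2) = 15400.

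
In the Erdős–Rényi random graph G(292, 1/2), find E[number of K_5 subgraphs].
E[# K_5] = C(292, 5) · (1/2)^C(5, 2) = 17091607968 / 2^10 = 534112749/32 = 16691023.40625

For each 5-subset S of vertices (there are C(292, 5) = 17091607968 such S), let X_S = 1 if S induces a K_5 (all C(5, 2) = 10 edges present). Then P(X_S = 1) = (1/2)^10 = 1/1024. By linearity of expectation, E[# K_5] = C(292, 5) · (1/2)^10 = 17091607968 / 1024 = 534112749/32 = 16691023.40625.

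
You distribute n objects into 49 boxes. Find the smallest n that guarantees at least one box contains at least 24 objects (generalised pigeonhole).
n = (24 − 1)·49 + 1 = 1128

By the generalised pigeonhole principle, to guarantee some box contains ≥ r objects we need more than (r − 1) · k objects total. Threshold: n = (r − 1) · k + 1. With r = 24 and k = 49: n = 23 · 49 + 1 = 1127 + 1 = 1128. For n = 1127 = 23 · 49, we can put exactly 23 objects in every box, avoiding 24 in any single one — so 1128 is tight.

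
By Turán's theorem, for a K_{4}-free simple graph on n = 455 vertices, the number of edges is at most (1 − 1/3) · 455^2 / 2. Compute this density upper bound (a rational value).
Turán density bound = (2/3) · 455^2/2 = 207025/3 ≈ 69008.3333

Turán's theorem: ex(n, K_{r+1}) is achieved by the complete r-partite Turán graph T(n, r) with parts as balanced as possible, and is at most (1 − 1/r) · n^2/2. For r = 3, n = 455: the density bound is (2/3) · 207025/2 = 207025/3 ≈ 69008.3333. The integer-valued extremum is e(T(455, 3)) = 69008, which is strictly less than the density bound 207025/3 since 3 ∤ 455 (the parts of T(455, 3) cannot all be equal).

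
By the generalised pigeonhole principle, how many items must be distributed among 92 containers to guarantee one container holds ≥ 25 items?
n = (25 − 1)·92 + 1 = 2209

By the generalised pigeonhole principle, to guarantee some box contains ≥ r objects we need more than (r − 1) · k objects total. Threshold: n = (r − 1) · k + 1. With r = 25 and k = 92: n = 24 · 92 + 1 = 2208 + 1 = 2209. For n = 2208 = 24 · 92, we can put exactly 24 objects in every box, avoiding 25 in any single one — so 2209 is tight.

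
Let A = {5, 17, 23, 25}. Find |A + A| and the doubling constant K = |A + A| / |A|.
K = |A + A| / |A| = 10/4 = 5/2

Enumerate A + A = {a + b : a, b ∈ A}. With |A| = 4, there are |A|^2 = 16 ordered sum pairs; collecting distinct values, A + A = {10, 22, 28, 30, 34, 40, 42, 46, 48, 50}, so |A + A| = 10. Thus K = 10/4 = 5/2. For comparison, the minimum possible |A + A| over all 4-element sets is 2·4 − 1 = 7 (so min K = 7/4), attained only by arithmetic progressions.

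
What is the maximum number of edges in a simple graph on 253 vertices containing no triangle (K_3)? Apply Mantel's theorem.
ex(253, K_3) = ⌊253^2/4⌋ = 16002

Mantel (1907): a triangle-free graph on n vertices has at most ⌊n^2/4⌋ edges, with equality for the complete bipartite graph K_{⌊n/2⌋, ⌈n/2⌉}. For n = 253: ⌊253^2/4⌋ = ⌊64009/4⌋ = 16002. The extremal graph is K_{126, 127}, which has 126·127 = 16002 edges.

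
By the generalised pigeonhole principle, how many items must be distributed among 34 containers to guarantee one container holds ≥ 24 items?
n = (24 − 1)·34 + 1 = 783

By the generalised pigeonhole principle, to guarantee some box contains ≥ r objects we need more than (r − 1) · k objects total. Threshold: n = (r − 1) · k + 1. With r = 24 and k = 34: n = 23 · 34 + 1 = 782 + 1 = 783. For n = 782 = 23 · 34, we can put exactly 23 objects in every box, avoiding 24 in any single one — so 783 is tight.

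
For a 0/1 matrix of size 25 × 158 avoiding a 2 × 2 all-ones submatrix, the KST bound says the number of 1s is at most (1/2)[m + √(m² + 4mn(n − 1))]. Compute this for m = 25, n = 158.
z(25, 158; 2, 2) ≤ (1/2)[25 + √(25² + 4·25·158·157)] = (1/2)[25 + √2481225] = 800.0952

Kővári–Sós–Turán: let r_1, ..., r_25 be the row sums and z = Σ r_i the total number of 1s. Each pair of columns can share at most one row with both entries 1 (else a 2×2 all-ones block appears), so Σ_i C(r_i, 2) ≤ C(158, 2) = 12403. By convexity Σ_i C(r_i, 2) ≥ 25·C(z/25, 2) = z(z − 25)/(2·25), giving z² − 25z − 25·158·157 ≤ 0 and hence z ≤ (1/2)[25 + √(625 + 4·620150)] = (1/2)[25 + √2481225] ≈ (1/2)(25 + 1575.1905) = 800.0952.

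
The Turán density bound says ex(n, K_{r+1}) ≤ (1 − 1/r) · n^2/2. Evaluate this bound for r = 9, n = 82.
Turán density bound = (8/9) · 82^2/2 = 26896/9 ≈ 2988.4444

Turán's theorem: ex(n, K_{r+1}) is achieved by the complete r-partite Turán graph T(n, r) with parts as balanced as possible, and is at most (1 − 1/r) · n^2/2. For r = 9, n = 82: the density bound is (8/9) · 6724/2 = 26896/9 ≈ 2988.4444. The integer-valued extremum is e(T(82, 9)) = 2988, which is strictly less than the density bound 26896/9 since 9 ∤ 82 (the parts of T(82, 9) cannot all be equal).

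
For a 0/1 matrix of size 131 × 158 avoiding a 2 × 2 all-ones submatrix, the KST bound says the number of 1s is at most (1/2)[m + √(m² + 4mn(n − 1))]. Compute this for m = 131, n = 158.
z(131, 158; 2, 2) ≤ (1/2)[131 + √(131² + 4·131·158·157)] = (1/2)[131 + √13015505] = 1869.3504

Kővári–Sós–Turán: let r_1, ..., r_131 be the row sums and z = Σ r_i the total number of 1s. Each pair of columns can share at most one row with both entries 1 (else a 2×2 all-ones block appears), so Σ_i C(r_i, 2) ≤ C(158, 2) = 12403. By convexity Σ_i C(r_i, 2) ≥ 131·C(z/131, 2) = z(z − 131)/(2·131), giving z² − 131z − 131·158·157 ≤ 0 and hence z ≤ (1/2)[131 + √(17161 + 4·3249586)] = (1/2)[131 + √13015505] ≈ (1/2)(131 + 3607.7008) = 1869.3504.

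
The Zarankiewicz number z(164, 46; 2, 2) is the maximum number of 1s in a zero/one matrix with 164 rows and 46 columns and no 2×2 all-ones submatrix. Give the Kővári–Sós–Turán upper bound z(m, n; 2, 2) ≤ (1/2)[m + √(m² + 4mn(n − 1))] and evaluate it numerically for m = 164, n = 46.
z(164, 46; 2, 2) ≤ (1/2)[164 + √(164² + 4·164·46·45)] = (1/2)[164 + √1384816] = 670.391

Kővári–Sós–Turán: let r_1, ..., r_164 be the row sums and z = Σ r_i the total number of 1s. Each pair of columns can share at most one row with both entries 1 (else a 2×2 all-ones block appears), so Σ_i C(r_i, 2) ≤ C(46, 2) = 1035. By convexity Σ_i C(r_i, 2) ≥ 164·C(z/164, 2) = z(z − 164)/(2·164), giving z² − 164z − 164·46·45 ≤ 0 and hence z ≤ (1/2)[164 + √(26896 + 4·339480)] = (1/2)[164 + √1384816] ≈ (1/2)(164 + 1176.7821) = 670.391.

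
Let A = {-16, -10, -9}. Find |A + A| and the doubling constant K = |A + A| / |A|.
K = |A + A| / |A| = 6/3 = 2

Enumerate A + A = {a + b : a, b ∈ A}. With |A| = 3, there are |A|^2 = 9 ordered sum pairs; collecting distinct values, A + A = {-32, -26, -25, -20, -19, -18}, so |A + A| = 6. Thus K = 6/3 = 2. For comparison, the minimum possible |A + A| over all 3-element sets is 2·3 − 1 = 5 (so min K = 5/3), attained only by arithmetic progressions.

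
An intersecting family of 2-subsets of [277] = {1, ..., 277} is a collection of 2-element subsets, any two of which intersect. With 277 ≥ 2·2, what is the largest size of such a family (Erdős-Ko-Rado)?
max |F| = C(276, 1) = 276

Erdős-Ko-Rado (1961): when n ≥ 2k, max |F| = C(n−1, k−1). The bound is attained by the star {A : i ∈ A} for any fixed i ∈ [n]. Here C(277−1, 2−1) = C(276, 1) = 276.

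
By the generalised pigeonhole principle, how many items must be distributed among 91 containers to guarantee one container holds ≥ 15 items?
n = (15 − 1)·91 + 1 = 1275

By the generalised pigeonhole principle, to guarantee some box contains ≥ r objects we need more than (r − 1) · k objects total. Threshold: n = (r − 1) · k + 1. With r = 15 and k = 91: n = 14 · 91 + 1 = 1274 + 1 = 1275. For n = 1274 = 14 · 91, we can put exactly 14 objects in every box, avoiding 15 in any single one — so 1275 is tight.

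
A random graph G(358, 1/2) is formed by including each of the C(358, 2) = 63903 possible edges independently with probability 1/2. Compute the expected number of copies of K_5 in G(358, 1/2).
E[# K_5] = C(358, 5) · (1/2)^C(5, 2) = 47648760726 / 2^10 = 23824380363/512 ≈ 46531992.896484

For each 5-subset S of vertices (there are C(358, 5) = 47648760726 such S), let X_S = 1 if S induces a K_5 (all C(5, 2) = 10 edges present). Then P(X_S = 1) = (1/2)^10 = 1/1024. By linearity of expectation, E[# K_5] = C(358, 5) · (1/2)^10 = 47648760726 / 1024 = 23824380363/512 ≈ 46531992.896484.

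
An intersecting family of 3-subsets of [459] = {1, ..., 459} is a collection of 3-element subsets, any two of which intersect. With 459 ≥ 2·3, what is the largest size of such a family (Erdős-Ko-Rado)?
max |F| = C(458, 2) = 104653

The Erdős-Ko-Rado theorem states: for n ≥ 2k, an intersecting family of k-subsets of an n-element set has size at most C(n − 1, k − 1), with equality for 'star' families {A ⊆ [n] : |A| = k, i ∈ A} (fix an element i). For n = 459, k = 3: C(458, 2) = 104653.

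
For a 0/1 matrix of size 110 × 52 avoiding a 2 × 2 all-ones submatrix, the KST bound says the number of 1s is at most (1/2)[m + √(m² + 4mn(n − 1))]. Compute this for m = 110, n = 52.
z(110, 52; 2, 2) ≤ (1/2)[110 + √(110² + 4·110·52·51)] = (1/2)[110 + √1178980] = 597.9042

Kővári–Sós–Turán: let r_1, ..., r_110 be the row sums and z = Σ r_i the total number of 1s. Each pair of columns can share at most one row with both entries 1 (else a 2×2 all-ones block appears), so Σ_i C(r_i, 2) ≤ C(52, 2) = 1326. By convexity Σ_i C(r_i, 2) ≥ 110·C(z/110, 2) = z(z − 110)/(2·110), giving z² − 110z − 110·52·51 ≤ 0 and hence z ≤ (1/2)[110 + √(12100 + 4·291720)] = (1/2)[110 + √1178980] ≈ (1/2)(110 + 1085.8085) = 597.9042.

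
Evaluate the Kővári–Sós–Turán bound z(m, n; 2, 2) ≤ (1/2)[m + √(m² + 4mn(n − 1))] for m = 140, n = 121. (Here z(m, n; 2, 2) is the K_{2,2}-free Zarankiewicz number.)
z(140, 121; 2, 2) ≤ (1/2)[140 + √(140² + 4·140·121·120)] = (1/2)[140 + √8150800] = 1497.4803

Kővári–Sós–Turán: let r_1, ..., r_140 be the row sums and z = Σ r_i the total number of 1s. Each pair of columns can share at most one row with both entries 1 (else a 2×2 all-ones block appears), so Σ_i C(r_i, 2) ≤ C(121, 2) = 7260. By convexity Σ_i C(r_i, 2) ≥ 140·C(z/140, 2) = z(z − 140)/(2·140), giving z² − 140z − 140·121·120 ≤ 0 and hence z ≤ (1/2)[140 + √(19600 + 4·2032800)] = (1/2)[140 + √8150800] ≈ (1/2)(140 + 2854.9606) = 1497.4803.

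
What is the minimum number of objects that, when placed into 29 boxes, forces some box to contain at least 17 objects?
n = (17 − 1)·29 + 1 = 465

By the generalised pigeonhole principle, to guarantee some box contains ≥ r objects we need more than (r − 1) · k objects total. Threshold: n = (r − 1) · k + 1. With r = 17 and k = 29: n = 16 · 29 + 1 = 464 + 1 = 465. For n = 464 = 16 · 29, we can put exactly 16 objects in every box, avoiding 17 in any single one — so 465 is tight.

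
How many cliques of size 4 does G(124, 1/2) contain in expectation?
E[# K_4] = C(124, 4) · (1/2)^C(4, 2) = 9381251 / 2^6 = 146582.046875

For each 4-subset S of vertices (there are C(124, 4) = 9381251 such S), let X_S = 1 if S induces a K_4 (all C(4, 2) = 6 edges present). Then P(X_S = 1) = (1/2)^6 = 1/64. By linearity of expectation, E[# K_4] = C(124, 4) · (1/2)^6 = 9381251 / 64 = 146582.046875.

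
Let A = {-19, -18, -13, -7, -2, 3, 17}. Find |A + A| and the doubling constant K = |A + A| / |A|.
K = |A + A| / |A| = 24/7

Enumerate A + A = {a + b : a, b ∈ A}. With |A| = 7, there are |A|^2 = 49 ordered sum pairs; collecting distinct values, A + A = {-38, -37, -36, -32, -31, -26, -25, -21, -20, -16, -15, -14, -10, -9, -4, -2, -1, 1, 4, 6, 10, 15, 20, 34}, so |A + A| = 24. Thus K = 24/7. For comparison, the minimum possible |A + A| over all 7-element sets is 2·7 − 1 = 13 (so min K = 13/7), attained only by arithmetic progressions.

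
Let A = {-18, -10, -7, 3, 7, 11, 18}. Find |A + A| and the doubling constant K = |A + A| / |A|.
K = |A + A| / |A| = 25/7

Enumerate A + A = {a + b : a, b ∈ A}. With |A| = 7, there are |A|^2 = 49 ordered sum pairs; collecting distinct values, A + A = {-36, -28, -25, -20, -17, -15, -14, -11, -7, -4, -3, 0, 1, 4, 6, 8, 10, 11, 14, 18, 21, 22, 25, 29, 36}, so |A + A| = 25. Thus K = 25/7. For comparison, the minimum possible |A + A| over all 7-element sets is 2·7 − 1 = 13 (so min K = 13/7), attained only by arithmetic progressions.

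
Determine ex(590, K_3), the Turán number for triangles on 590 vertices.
ex(590, K_3) = ⌊590^2/4⌋ = 87025

Mantel (1907): a triangle-free graph on n vertices has at most ⌊n^2/4⌋ edges, with equality for the complete bipartite graph K_{⌊n/2⌋, ⌈n/2⌉}. For n = 590: ⌊590^2/4⌋ = ⌊348100/4⌋ = 87025. The extremal graph is K_{295, 295}, which has 295·295 = 87025 edges.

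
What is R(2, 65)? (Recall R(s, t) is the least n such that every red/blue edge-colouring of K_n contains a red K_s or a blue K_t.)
R(2, 65) = 65

R(2, k) = k for all k ≥ 2: in a 2-colouring of K_k, either some edge is red (a red K_2) or all edges are blue (a blue K_k). And K_{64} coloured all-blue has no blue K_65, so R(2, 65) > 64. Hence R(2, 65) = 65.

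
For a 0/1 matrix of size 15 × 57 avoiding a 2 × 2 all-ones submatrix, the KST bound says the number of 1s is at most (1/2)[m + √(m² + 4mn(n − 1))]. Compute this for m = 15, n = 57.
z(15, 57; 2, 2) ≤ (1/2)[15 + √(15² + 4·15·57·56)] = (1/2)[15 + √191745] = 226.4435

Kővári–Sós–Turán: let r_1, ..., r_15 be the row sums and z = Σ r_i the total number of 1s. Each pair of columns can share at most one row with both entries 1 (else a 2×2 all-ones block appears), so Σ_i C(r_i, 2) ≤ C(57, 2) = 1596. By convexity Σ_i C(r_i, 2) ≥ 15·C(z/15, 2) = z(z − 15)/(2·15), giving z² − 15z − 15·57·56 ≤ 0 and hence z ≤ (1/2)[15 + √(225 + 4·47880)] = (1/2)[15 + √191745] ≈ (1/2)(15 + 437.887) = 226.4435.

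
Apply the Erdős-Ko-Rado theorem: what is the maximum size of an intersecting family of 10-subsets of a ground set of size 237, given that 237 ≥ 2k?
max |F| = C(236, 9) = 5362739990473580

Erdős-Ko-Rado (1961): when n ≥ 2k, max |F| = C(n−1, k−1). The bound is attained by the star {A : i ∈ A} for any fixed i ∈ [n]. Here C(237−1, 10−1) = C(236, 9) = 5362739990473580.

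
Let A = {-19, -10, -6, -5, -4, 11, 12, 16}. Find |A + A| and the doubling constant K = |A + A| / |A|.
K = |A + A| / |A| = 31/8

Enumerate A + A = {a + b : a, b ∈ A}. With |A| = 8, there are |A|^2 = 64 ordered sum pairs; collecting distinct values, A + A = {-38, -29, -25, -24, -23, -20, -16, -15, -14, -12, -11, -10, -9, -8, -7, -3, 1, 2, 5, 6, 7, 8, 10, 11, 12, 22, 23, 24, 27, 28, 32}, so |A + A| = 31. Thus K = 31/8. For comparison, the minimum possible |A + A| over all 8-element sets is 2·8 − 1 = 15 (so min K = 15/8), attained only by arithmetic progressions.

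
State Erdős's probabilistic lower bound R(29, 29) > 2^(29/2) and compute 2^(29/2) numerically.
2^(29/2) = 23170.475; so R(29, 29) > 23170.475

Colour each edge of K_n uniformly at random with red/blue. The expected number of monochromatic K_29 is C(n, 29) · 2 · 2^(−C(29,2)). If C(n, 29) · 2^(1 − C(29,2)) < 1, then with positive probability no monochromatic K_29 exists, so R(29, 29) > n. The standard estimate C(n, 29) ≤ n^29/29! shows this inequality holds whenever n ≤ 2^(29/2) (since 29! · 2^(C(29,2) − 1) > 2^(29^2/2) ≥ n^29). Hence R(29, 29) > 2^(29/2) = 23170.475.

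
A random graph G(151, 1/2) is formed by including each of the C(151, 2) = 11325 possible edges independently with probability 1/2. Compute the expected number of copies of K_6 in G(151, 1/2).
E[# K_6] = C(151, 6) · (1/2)^C(6, 2) = 14888600755 / 2^15 ≈ 454364.036713

For each 6-subset S of vertices (there are C(151, 6) = 14888600755 such S), let X_S = 1 if S induces a K_6 (all C(6, 2) = 15 edges present). Then P(X_S = 1) = (1/2)^15 = 1/32768. By linearity of expectation, E[# K_6] = C(151, 6) · (1/2)^15 = 14888600755 / 32768 ≈ 454364.036713.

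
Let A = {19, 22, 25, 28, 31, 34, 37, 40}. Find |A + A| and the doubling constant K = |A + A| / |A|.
K = |A + A| / |A| = 15/8

Enumerate A + A = {a + b : a, b ∈ A}. With |A| = 8, there are |A|^2 = 64 ordered sum pairs; collecting distinct values, A + A = {38, 41, 44, 47, 50, 53, 56, 59, 62, 65, 68, 71, 74, 77, 80}, so |A + A| = 15. Thus K = 15/8. Here |A + A| = 2|A| − 1 = 15, the minimum possible — so K = 15/8 is minimal, which holds iff A is an arithmetic progression.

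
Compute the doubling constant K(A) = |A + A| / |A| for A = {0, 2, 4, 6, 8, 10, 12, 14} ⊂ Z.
K = |A + A| / |A| = 15/8

Enumerate A + A = {a + b : a, b ∈ A}. With |A| = 8, there are |A|^2 = 64 ordered sum pairs; collecting distinct values, A + A = {0, 2, 4, 6, 8, 10, 12, 14, 16, 18, 20, 22, 24, 26, 28}, so |A + A| = 15. Thus K = 15/8. Here |A + A| = 2|A| − 1 = 15, the minimum possible — so K = 15/8 is minimal, which holds iff A is an arithmetic progression.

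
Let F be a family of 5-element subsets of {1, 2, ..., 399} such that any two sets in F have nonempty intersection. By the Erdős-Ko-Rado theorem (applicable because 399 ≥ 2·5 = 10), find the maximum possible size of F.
max |F| = C(398, 4) = 1029804105

The Erdős-Ko-Rado theorem states: for n ≥ 2k, an intersecting family of k-subsets of an n-element set has size at most C(n − 1, k − 1), with equality for 'star' families {A ⊆ [n] : |A| = k, i ∈ A} (fix an element i). For n = 399, k = 5: C(398, 4) = 1029804105.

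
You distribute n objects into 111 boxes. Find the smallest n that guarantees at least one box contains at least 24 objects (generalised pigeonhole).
n = (24 − 1)·111 + 1 = 2554

By the generalised pigeonhole principle, to guarantee some box contains ≥ r objects we need more than (r − 1) · k objects total. Threshold: n = (r − 1) · k + 1. With r = 24 and k = 111: n = 23 · 111 + 1 = 2553 + 1 = 2554. For n = 2553 = 23 · 111, we can put exactly 23 objects in every box, avoiding 24 in any single one — so 2554 is tight.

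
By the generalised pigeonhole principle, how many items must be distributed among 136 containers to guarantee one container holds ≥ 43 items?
n = (43 − 1)·136 + 1 = 5713

By the generalised pigeonhole principle, to guarantee some box contains ≥ r objects we need more than (r − 1) · k objects total. Threshold: n = (r − 1) · k + 1. With r = 43 and k = 136: n = 42 · 136 + 1 = 5712 + 1 = 5713. For n = 5712 = 42 · 136, we can put exactly 42 objects in every box, avoiding 43 in any single one — so 5713 is tight.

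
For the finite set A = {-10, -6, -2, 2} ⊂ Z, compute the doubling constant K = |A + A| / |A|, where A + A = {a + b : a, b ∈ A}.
K = |A + A| / |A| = 7/4

Enumerate A + A = {a + b : a, b ∈ A}. With |A| = 4, there are |A|^2 = 16 ordered sum pairs; collecting distinct values, A + A = {-20, -16, -12, -8, -4, 0, 4}, so |A + A| = 7. Thus K = 7/4. Here |A + A| = 2|A| − 1 = 7, the minimum possible — so K = 7/4 is minimal, which holds iff A is an arithmetic progression.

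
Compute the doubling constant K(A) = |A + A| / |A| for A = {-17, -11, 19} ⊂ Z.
K = |A + A| / |A| = 6/3 = 2

Enumerate A + A = {a + b : a, b ∈ A}. With |A| = 3, there are |A|^2 = 9 ordered sum pairs; collecting distinct values, A + A = {-34, -28, -22, 2, 8, 38}, so |A + A| = 6. Thus K = 6/3 = 2. For comparison, the minimum possible |A + A| over all 3-element sets is 2·3 − 1 = 5 (so min K = 5/3), attained only by arithmetic progressions.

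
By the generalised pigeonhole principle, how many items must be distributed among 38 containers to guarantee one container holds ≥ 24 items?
n = (24 − 1)·38 + 1 = 875

By the generalised pigeonhole principle, to guarantee some box contains ≥ r objects we need more than (r − 1) · k objects total. Threshold: n = (r − 1) · k + 1. With r = 24 and k = 38: n = 23 · 38 + 1 = 874 + 1 = 875. For n = 874 = 23 · 38, we can put exactly 23 objects in every box, avoiding 24 in any single one — so 875 is tight.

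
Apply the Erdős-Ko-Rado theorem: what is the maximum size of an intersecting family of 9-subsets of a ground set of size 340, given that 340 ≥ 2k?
max |F| = C(339, 8) = 3980509313088438

Erdős-Ko-Rado (1961): when n ≥ 2k, max |F| = C(n−1, k−1). The bound is attained by the star {A : i ∈ A} for any fixed i ∈ [n]. Here C(340−1, 9−1) = C(339, 8) = 3980509313088438.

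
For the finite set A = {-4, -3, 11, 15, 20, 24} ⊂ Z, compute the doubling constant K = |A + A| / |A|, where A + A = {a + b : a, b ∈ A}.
K = |A + A| / |A| = 20/6 = 10/3

Enumerate A + A = {a + b : a, b ∈ A}. With |A| = 6, there are |A|^2 = 36 ordered sum pairs; collecting distinct values, A + A = {-8, -7, -6, 7, 8, 11, 12, 16, 17, 20, 21, 22, 26, 30, 31, 35, 39, 40, 44, 48}, so |A + A| = 20. Thus K = 20/6 = 10/3. For comparison, the minimum possible |A + A| over all 6-element sets is 2·6 − 1 = 11 (so min K = 11/6), attained only by arithmetic progressions.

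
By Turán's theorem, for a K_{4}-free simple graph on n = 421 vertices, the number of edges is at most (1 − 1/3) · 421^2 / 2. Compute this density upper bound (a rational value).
Turán density bound = (2/3) · 421^2/2 = 177241/3 ≈ 59080.3333

Turán's theorem: ex(n, K_{r+1}) is achieved by the complete r-partite Turán graph T(n, r) with parts as balanced as possible, and is at most (1 − 1/r) · n^2/2. For r = 3, n = 421: the density bound is (2/3) · 177241/2 = 177241/3 ≈ 59080.3333. The integer-valued extremum is e(T(421, 3)) = 59080, which is strictly less than the density bound 177241/3 since 3 ∤ 421 (the parts of T(421, 3) cannot all be equal).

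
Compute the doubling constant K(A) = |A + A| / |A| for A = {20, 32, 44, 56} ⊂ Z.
K = |A + A| / |A| = 7/4

Enumerate A + A = {a + b : a, b ∈ A}. With |A| = 4, there are |A|^2 = 16 ordered sum pairs; collecting distinct values, A + A = {40, 52, 64, 76, 88, 100, 112}, so |A + A| = 7. Thus K = 7/4. Here |A + A| = 2|A| − 1 = 7, the minimum possible — so K = 7/4 is minimal, which holds iff A is an arithmetic progression.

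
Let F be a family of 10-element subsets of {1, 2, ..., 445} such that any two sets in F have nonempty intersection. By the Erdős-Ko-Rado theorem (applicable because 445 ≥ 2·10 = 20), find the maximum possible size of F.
max |F| = C(444, 9) = 1703114144259115588

Erdős-Ko-Rado (1961): when n ≥ 2k, max |F| = C(n−1, k−1). The bound is attained by the star {A : i ∈ A} for any fixed i ∈ [n]. Here C(445−1, 10−1) = C(444, 9) = 1703114144259115588.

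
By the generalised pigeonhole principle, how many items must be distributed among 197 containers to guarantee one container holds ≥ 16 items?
n = (16 − 1)·197 + 1 = 2956

By the generalised pigeonhole principle, to guarantee some box contains ≥ r objects we need more than (r − 1) · k objects total. Threshold: n = (r − 1) · k + 1. With r = 16 and k = 197: n = 15 · 197 + 1 = 2955 + 1 = 2956. For n = 2955 = 15 · 197, we can put exactly 15 objects in every box, avoiding 16 in any single one — so 2956 is tight.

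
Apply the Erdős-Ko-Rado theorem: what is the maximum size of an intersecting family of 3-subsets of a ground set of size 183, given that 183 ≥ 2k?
max |F| = C(182, 2) = 16471

The Erdős-Ko-Rado theorem states: for n ≥ 2k, an intersecting family of k-subsets of an n-element set has size at most C(n − 1, k − 1), with equality for 'star' families {A ⊆ [n] : |A| = k, i ∈ A} (fix an element i). For n = 183, k = 3: C(182, 2) = 16471.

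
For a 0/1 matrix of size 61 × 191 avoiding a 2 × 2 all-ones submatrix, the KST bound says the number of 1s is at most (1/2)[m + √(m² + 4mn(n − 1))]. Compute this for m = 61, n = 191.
z(61, 191; 2, 2) ≤ (1/2)[61 + √(61² + 4·61·191·190)] = (1/2)[61 + √8858481] = 1518.66

Kővári–Sós–Turán: let r_1, ..., r_61 be the row sums and z = Σ r_i the total number of 1s. Each pair of columns can share at most one row with both entries 1 (else a 2×2 all-ones block appears), so Σ_i C(r_i, 2) ≤ C(191, 2) = 18145. By convexity Σ_i C(r_i, 2) ≥ 61·C(z/61, 2) = z(z − 61)/(2·61), giving z² − 61z − 61·191·190 ≤ 0 and hence z ≤ (1/2)[61 + √(3721 + 4·2213690)] = (1/2)[61 + √8858481] ≈ (1/2)(61 + 2976.32) = 1518.66.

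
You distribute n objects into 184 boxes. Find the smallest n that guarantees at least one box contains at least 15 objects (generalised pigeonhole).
n = (15 − 1)·184 + 1 = 2577

By the generalised pigeonhole principle, to guarantee some box contains ≥ r objects we need more than (r − 1) · k objects total. Threshold: n = (r − 1) · k + 1. With r = 15 and k = 184: n = 14 · 184 + 1 = 2576 + 1 = 2577. For n = 2576 = 14 · 184, we can put exactly 14 objects in every box, avoiding 15 in any single one — so 2577 is tight.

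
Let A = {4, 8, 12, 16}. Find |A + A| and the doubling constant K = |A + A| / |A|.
K = |A + A| / |A| = 7/4

Enumerate A + A = {a + b : a, b ∈ A}. With |A| = 4, there are |A|^2 = 16 ordered sum pairs; collecting distinct values, A + A = {8, 12, 16, 20, 24, 28, 32}, so |A + A| = 7. Thus K = 7/4. Here |A + A| = 2|A| − 1 = 7, the minimum possible — so K = 7/4 is minimal, which holds iff A is an arithmetic progression.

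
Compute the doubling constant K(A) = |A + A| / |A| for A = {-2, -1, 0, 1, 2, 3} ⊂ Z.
K = |A + A| / |A| = 11/6

Enumerate A + A = {a + b : a, b ∈ A}. With |A| = 6, there are |A|^2 = 36 ordered sum pairs; collecting distinct values, A + A = {-4, -3, -2, -1, 0, 1, 2, 3, 4, 5, 6}, so |A + A| = 11. Thus K = 11/6. Here |A + A| = 2|A| − 1 = 11, the minimum possible — so K = 11/6 is minimal, which holds iff A is an arithmetic progression.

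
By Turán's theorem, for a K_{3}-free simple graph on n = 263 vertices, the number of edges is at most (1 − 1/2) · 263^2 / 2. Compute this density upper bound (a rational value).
Turán density bound = (1/2) · 263^2/2 = 69169/4 ≈ 17292.25

Turán's theorem: ex(n, K_{r+1}) is achieved by the complete r-partite Turán graph T(n, r) with parts as balanced as possible, and is at most (1 − 1/r) · n^2/2. For r = 2, n = 263: the density bound is (1/2) · 69169/2 = 69169/4 ≈ 17292.25. The integer-valued extremum is e(T(263, 2)) = 17292, which is strictly less than the density bound 69169/4 since 2 ∤ 263 (the parts of T(263, 2) cannot all be equal).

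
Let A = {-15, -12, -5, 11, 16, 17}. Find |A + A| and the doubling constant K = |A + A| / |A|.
K = |A + A| / |A| = 21/6 = 7/2

Enumerate A + A = {a + b : a, b ∈ A}. With |A| = 6, there are |A|^2 = 36 ordered sum pairs; collecting distinct values, A + A = {-30, -27, -24, -20, -17, -10, -4, -1, 1, 2, 4, 5, 6, 11, 12, 22, 27, 28, 32, 33, 34}, so |A + A| = 21. Thus K = 21/6 = 7/2. For comparison, the minimum possible |A + A| over all 6-element sets is 2·6 − 1 = 11 (so min K = 11/6), attained only by arithmetic progressions.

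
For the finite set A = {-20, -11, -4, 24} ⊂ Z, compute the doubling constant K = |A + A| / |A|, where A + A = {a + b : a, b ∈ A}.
K = |A + A| / |A| = 10/4 = 5/2

Enumerate A + A = {a + b : a, b ∈ A}. With |A| = 4, there are |A|^2 = 16 ordered sum pairs; collecting distinct values, A + A = {-40, -31, -24, -22, -15, -8, 4, 13, 20, 48}, so |A + A| = 10. Thus K = 10/4 = 5/2. For comparison, the minimum possible |A + A| over all 4-element sets is 2·4 − 1 = 7 (so min K = 7/4), attained only by arithmetic progressions.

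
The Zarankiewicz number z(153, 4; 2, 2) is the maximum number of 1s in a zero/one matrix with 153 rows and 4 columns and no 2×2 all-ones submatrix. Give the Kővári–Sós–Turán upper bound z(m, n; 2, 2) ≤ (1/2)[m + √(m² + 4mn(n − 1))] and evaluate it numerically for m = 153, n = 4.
z(153, 4; 2, 2) ≤ (1/2)[153 + √(153² + 4·153·4·3)] = (1/2)[153 + √30753] = 164.1827

Kővári–Sós–Turán: let r_1, ..., r_153 be the row sums and z = Σ r_i the total number of 1s. Each pair of columns can share at most one row with both entries 1 (else a 2×2 all-ones block appears), so Σ_i C(r_i, 2) ≤ C(4, 2) = 6. By convexity Σ_i C(r_i, 2) ≥ 153·C(z/153, 2) = z(z − 153)/(2·153), giving z² − 153z − 153·4·3 ≤ 0 and hence z ≤ (1/2)[153 + √(23409 + 4·1836)] = (1/2)[153 + √30753] ≈ (1/2)(153 + 175.3653) = 164.1827.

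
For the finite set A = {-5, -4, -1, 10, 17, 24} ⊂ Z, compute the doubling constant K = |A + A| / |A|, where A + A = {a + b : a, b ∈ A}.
K = |A + A| / |A| = 19/6

Enumerate A + A = {a + b : a, b ∈ A}. With |A| = 6, there are |A|^2 = 36 ordered sum pairs; collecting distinct values, A + A = {-10, -9, -8, -6, -5, -2, 5, 6, 9, 12, 13, 16, 19, 20, 23, 27, 34, 41, 48}, so |A + A| = 19. Thus K = 19/6. For comparison, the minimum possible |A + A| over all 6-element sets is 2·6 − 1 = 11 (so min K = 11/6), attained only by arithmetic progressions.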